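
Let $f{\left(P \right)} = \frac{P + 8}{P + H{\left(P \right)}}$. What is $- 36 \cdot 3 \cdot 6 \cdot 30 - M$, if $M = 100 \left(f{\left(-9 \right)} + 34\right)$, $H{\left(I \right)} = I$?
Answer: $- \frac{205610}{9} \approx -22846.0$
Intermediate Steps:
$f{\left(P \right)} = \frac{8 + P}{2 P}$ ($f{\left(P \right)} = \frac{P + 8}{P + P} = \frac{8 + P}{2 P}$)
$M = \frac{30650}{9}$ ($M = 100 \left(\frac{8 - 9}{2 \left(-9\right)} + 34\right) = 100 \left(\frac{1}{2} \left(- \frac{1}{9}\right) \left(-1\right) + 34\right) = 100 \left(\frac{1}{18} + 34\right) = 100 \cdot \frac{613}{18} = \frac{30650}{9} \approx 3405.6$)
$- 36 \cdot 3 \cdot 6 \cdot 30 - M = - 36 \cdot 3 \cdot 6 \cdot 30 - \frac{30650}{9} = \left(-36\right) 18 \cdot 30 - \frac{30650}{9} = \left(-648\right) 30 - \frac{30650}{9} = -19440 - \frac{30650}{9} = - \frac{205610}{9}$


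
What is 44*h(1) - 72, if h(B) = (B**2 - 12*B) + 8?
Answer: -204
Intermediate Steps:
h(B) = 8 + B**2 - 12*B
44*h(1) - 72 = 44*(8 + 1**2 - 12*1) - 72 = 44*(8 + 1 - 12) - 72 = 44*(-3) - 72 = -132 - 72 = -204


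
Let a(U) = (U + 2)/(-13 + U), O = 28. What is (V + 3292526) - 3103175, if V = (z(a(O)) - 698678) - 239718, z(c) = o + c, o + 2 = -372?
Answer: -749417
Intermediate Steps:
o = -374 (o = -2 - 372 = -374)
a(U) = (2 + U)/(-13 + U)
z(c) = -374 + c
V = -938768 (V = ((-374 + (2 + 28)/(-13 + 28)) - 698678) - 239718 = ((-374 + 30/15) - 698678) - 239718 = ((-374 + (1/15)*30) - 698678) - 239718 = ((-374 + 2) - 698678) - 239718 = (-372 - 698678) - 239718 = -699050 - 239718 = -938768)
(V + 3292526) - 3103175 = (-938768 + 3292526) - 3103175 = 2353758 - 3103175 = -749417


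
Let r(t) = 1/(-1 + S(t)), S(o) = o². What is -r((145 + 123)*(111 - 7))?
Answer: -1/776848383 ≈ -1.2873e-9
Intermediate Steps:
r(t) = 1/(-1 + t²)
-r((145 + 123)*(111 - 7)) = -1/(-1 + ((145 + 123)*(111 - 7))²) = -1/(-1 + (268*104)²) = -1/(-1 + 27872²) = -1/(-1 + 776848384) = -1/776848383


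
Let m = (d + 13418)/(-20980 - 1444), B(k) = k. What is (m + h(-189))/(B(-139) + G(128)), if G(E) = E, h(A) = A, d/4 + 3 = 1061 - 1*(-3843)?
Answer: 2135579/123332 ≈ 17.316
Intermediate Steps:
d = 19604 (d = -12 + 4*(1061 - 1*(-3843)) = -12 + 4*(1061 + 3843) = -12 + 4*4904 = -12 + 19616 = 19604)
m = -16511/11212 (m = (19604 + 13418)/(-20980 - 1444) = 33022/(-22424) = 33022*(-1/22424) = -16511/11212 ≈ -1.4726)
(m + h(-189))/(B(-139) + G(128)) = (-16511/11212 - 189)/(-139 + 128) = -2135579/11212/(-11) = -2135579/11212*(-1/11) = 2135579/123332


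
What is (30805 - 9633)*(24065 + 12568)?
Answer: 775593876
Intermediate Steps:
(30805 - 9633)*(24065 + 12568) = 21172*36633 = 775593876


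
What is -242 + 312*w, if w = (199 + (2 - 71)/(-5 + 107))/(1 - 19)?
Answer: -187660/51 ≈ -3679.6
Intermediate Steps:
w = -6743/612 (w = (199 - 69/102)/(-18) = (199 - 69*1/102)*(-1/18) = (199 - 23/34)*(-1/18) = (6743/34)*(-1/18) = -6743/612 ≈ -11.018)
-242 + 312*w = -242 + 312*(-6743/612) = -242 - 175318/51 = -187660/51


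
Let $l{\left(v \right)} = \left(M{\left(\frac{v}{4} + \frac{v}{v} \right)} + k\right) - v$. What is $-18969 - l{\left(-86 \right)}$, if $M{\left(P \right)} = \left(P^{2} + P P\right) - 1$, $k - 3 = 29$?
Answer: $- \frac{39853}{2} \approx -19927.0$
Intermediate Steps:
$k = 32$ ($k = 3 + 29 = 32$)
$M{\left(P \right)} = -1 + 2 P^{2}$ ($M{\left(P \right)} = \left(P^{2} + P^{2}\right) - 1 = 2 P^{2} - 1 = -1 + 2 P^{2}$)
$l{\left(v \right)} = 31 - v + 2 \left(1 + \frac{v}{4}\right)^{2}$ ($l{\left(v \right)} = \left(\left(-1 + 2 \left(\frac{v}{4} + \frac{v}{v}\right)^{2}\right) + 32\right) - v = \left(\left(-1 + 2 \left(v \frac{1}{4} + 1\right)^{2}\right) + 32\right) - v = \left(\left(-1 + 2 \left(\frac{v}{4} + 1\right)^{2}\right) + 32\right) - v = \left(\left(-1 + 2 \left(1 + \frac{v}{4}\right)^{2}\right) + 32\right) - v = \left(31 + 2 \left(1 + \frac{v}{4}\right)^{2}\right) - v = 31 - v + 2 \left(1 + \frac{v}{4}\right)^{2}$)
$-18969 - l{\left(-86 \right)} = -18969 - \left(33 + \frac{\left(-86\right)^{2}}{8}\right) = -18969 - \left(33 + \frac{1}{8} \cdot 7396\right) = -18969 - \left(33 + \frac{1849}{2}\right) = -18969 - \frac{1915}{2} = - \frac{39853}{2}$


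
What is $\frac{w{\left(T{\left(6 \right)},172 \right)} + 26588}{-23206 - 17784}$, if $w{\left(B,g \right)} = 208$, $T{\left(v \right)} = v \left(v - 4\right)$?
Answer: $- \frac{13398}{20495} \approx -0.65372$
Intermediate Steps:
$T{\left(v \right)} = v \left(-4 + v\right)$
$\frac{w{\left(T{\left(6 \right)},172 \right)} + 26588}{-23206 - 17784} = \frac{208 + 26588}{-23206 - 17784} = \frac{26796}{-40990} = 26796 \left(- \frac{1}{40990}\right) = - \frac{13398}{20495}$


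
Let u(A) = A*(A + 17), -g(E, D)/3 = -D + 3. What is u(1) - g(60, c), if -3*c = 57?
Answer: 84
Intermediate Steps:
c = -19 (c = -⅓*57 = -19)
g(E, D) = -9 + 3*D (g(E, D) = -3*(-D + 3) = -3*(3 - D) = -9 + 3*D)
u(A) = A*(17 + A)
u(1) - g(60, c) = 1*(17 + 1) - (-9 + 3*(-19)) = 1*18 - (-9 - 57) = 18 - 1*(-66) = 18 + 66 = 84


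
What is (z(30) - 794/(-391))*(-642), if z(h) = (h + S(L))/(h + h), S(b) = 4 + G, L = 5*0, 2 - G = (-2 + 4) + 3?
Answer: -6394427/3910 ≈ -1635.4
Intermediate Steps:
G = -3 (G = 2 - ((-2 + 4) + 3) = 2 - (2 + 3) = 2 - 1*5 = 2 - 5 = -3)
L = 0
S(b) = 1 (S(b) = 4 - 3 = 1)
z(h) = (1 + h)/(2*h) (z(h) = (h + 1)/(h + h) = (1 + h)/((2*h)) = (1 + h)*(1/(2*h)) = (1 + h)/(2*h))
(z(30) - 794/(-391))*(-642) = ((½)*(1 + 30)/30 - 794/(-391))*(-642) = ((½)*(1/30)*31 - 794*(-1/391))*(-642) = (31/60 + 794/391)*(-642) = (59761/23460)*(-642) = -6394427/3910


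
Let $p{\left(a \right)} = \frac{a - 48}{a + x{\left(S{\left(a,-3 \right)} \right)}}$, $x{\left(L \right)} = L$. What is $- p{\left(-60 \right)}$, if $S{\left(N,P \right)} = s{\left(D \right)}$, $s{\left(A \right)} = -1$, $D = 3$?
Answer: $- \frac{108}{61} \approx -1.7705$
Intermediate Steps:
$S{\left(N,P \right)} = -1$
$p{\left(a \right)} = \frac{-48 + a}{-1 + a}$ ($p{\left(a \right)} = \frac{a - 48}{a - 1} = \frac{-48 + a}{-1 + a}$)
$- p{\left(-60 \right)} = - \frac{-48 - 60}{-1 - 60} = - \frac{-108}{-61} = - \frac{\left(-1\right) \left(-108\right)}{61} = \left(-1\right) \frac{108}{61} = - \frac{108}{61}$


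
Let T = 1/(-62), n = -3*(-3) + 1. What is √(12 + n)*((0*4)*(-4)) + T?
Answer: -1/62 ≈ -0.016129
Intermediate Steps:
n = 10 (n = 9 + 1 = 10)
T = -1/62 ≈ -0.016129
√(12 + n)*((0*4)*(-4)) + T = √(12 + 10)*((0*4)*(-4)) - 1/62 = √22*(0*(-4)) - 1/62 = √22*0 - 1/62 = 0 - 1/62 = -1/62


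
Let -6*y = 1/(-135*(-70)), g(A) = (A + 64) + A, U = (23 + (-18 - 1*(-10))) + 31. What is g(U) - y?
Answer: 8845201/56700 ≈ 156.00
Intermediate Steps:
U = 46 (U = (23 + (-18 + 10)) + 31 = (23 - 8) + 31 = 15 + 31 = 46)
g(A) = 64 + 2*A (g(A) = (64 + A) + A = 64 + 2*A)
y = -1/56700 (y = -1/(6*((-135*(-70)))) = -1/6/9450 = -1/6*1/9450 = -1/56700 ≈ -1.7637e-5)
g(U) - y = (64 + 2*46) - 1*(-1/56700) = (64 + 92) + 1/56700 = 156 + 1/56700 = 8845201/56700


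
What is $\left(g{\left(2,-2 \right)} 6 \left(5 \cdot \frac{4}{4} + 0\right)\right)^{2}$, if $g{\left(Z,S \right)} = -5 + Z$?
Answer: $8100$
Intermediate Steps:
$\left(g{\left(2,-2 \right)} 6 \left(5 \cdot \frac{4}{4} + 0\right)\right)^{2} = \left(\left(-5 + 2\right) 6 \left(5 \cdot \frac{4}{4} + 0\right)\right)^{2} = \left(\left(-3\right) 6 \left(5 \cdot 4 \cdot \frac{1}{4} + 0\right)\right)^{2} = \left(- 18 \left(5 \cdot 1 + 0\right)\right)^{2} = \left(- 18 \left(5 + 0\right)\right)^{2} = \left(\left(-18\right) 5\right)^{2} = \left(-90\right)^{2} = 8100$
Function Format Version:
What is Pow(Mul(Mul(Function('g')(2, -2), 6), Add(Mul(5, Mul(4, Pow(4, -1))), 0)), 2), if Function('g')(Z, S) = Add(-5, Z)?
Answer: 8100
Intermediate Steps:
Pow(Mul(Mul(Function('g')(2, -2), 6), Add(Mul(5, Mul(4, Pow(4, -1))), 0)), 2) = Pow(Mul(Mul(Add(-5, 2), 6), Add(Mul(5, Mul(4, Pow(4, -1))), 0)), 2) = Pow(Mul(Mul(-3, 6), Add(Mul(5, Mul(4, Rational(1, 4))), 0)), 2) = Pow(Mul(-18, Add(Mul(5, 1), 0)), 2) = Pow(Mul(-18, Add(5, 0)), 2) = Pow(Mul(-18, 5), 2) = Pow(-90, 2) = 8100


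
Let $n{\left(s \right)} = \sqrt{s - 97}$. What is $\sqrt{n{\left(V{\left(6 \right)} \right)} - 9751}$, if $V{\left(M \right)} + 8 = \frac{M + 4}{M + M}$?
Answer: $\frac{\sqrt{-351036 + 150 i \sqrt{6}}}{6} \approx 0.051678 + 98.747 i$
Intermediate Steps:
$V{\left(M \right)} = -8 + \frac{4 + M}{2 M}$ ($V{\left(M \right)} = -8 + \frac{M + 4}{M + M} = -8 + \frac{4 + M}{2 M}$)
$n{\left(s \right)} = \sqrt{-97 + s}$
$\sqrt{n{\left(V{\left(6 \right)} \right)} - 9751} = \sqrt{\sqrt{-97 - \left(\frac{15}{2} - \frac{2}{6}\right)} - 9751} = \sqrt{\sqrt{-97 + \left(- \frac{15}{2} + 2 \cdot \frac{1}{6}\right)} - 9751} = \sqrt{\sqrt{-97 + \left(- \frac{15}{2} + \frac{1}{3}\right)} - 9751} = \sqrt{\sqrt{-97 - \frac{43}{6}} - 9751} = \sqrt{\sqrt{- \frac{625}{6}} - 9751} = \sqrt{\frac{25 i \sqrt{6}}{6} - 9751} = \sqrt{-9751 + \frac{25 i \sqrt{6}}{6}}$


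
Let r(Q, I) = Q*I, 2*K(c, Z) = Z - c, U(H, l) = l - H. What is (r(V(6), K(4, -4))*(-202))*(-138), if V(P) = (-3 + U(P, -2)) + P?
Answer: 557520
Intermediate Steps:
K(c, Z) = Z/2 - c/2 (K(c, Z) = (Z - c)/2 = Z/2 - c/2)
V(P) = -5 (V(P) = (-3 + (-2 - P)) + P = (-5 - P) + P = -5)
r(Q, I) = I*Q
(r(V(6), K(4, -4))*(-202))*(-138) = ((((½)*(-4) - ½*4)*(-5))*(-202))*(-138) = (((-2 - 2)*(-5))*(-202))*(-138) = (-4*(-5)*(-202))*(-138) = (20*(-202))*(-138) = -4040*(-138) = 557520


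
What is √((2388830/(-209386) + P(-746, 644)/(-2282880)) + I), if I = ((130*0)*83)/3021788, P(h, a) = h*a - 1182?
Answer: I*√2498579530123510353255/14937597240 ≈ 3.3463*I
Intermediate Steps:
P(h, a) = -1182 + a*h (P(h, a) = a*h - 1182 = -1182 + a*h)
I = 0 (I = (0*83)*(1/3021788) = 0*(1/3021788) = 0)
√((2388830/(-209386) + P(-746, 644)/(-2282880)) + I) = √((2388830/(-209386) + (-1182 + 644*(-746))/(-2282880)) + 0) = √((2388830*(-1/209386) + (-1182 - 480424)*(-1/2282880)) + 0) = √((-1194415/104693 - 481606*(-1/2282880)) + 0) = √((-1194415/104693 + 240803/1141440) + 0) = √(-1338142669121/119500777920 + 0) = √(-1338142669121/119500777920) = I*√2498579530123510353255/14937597240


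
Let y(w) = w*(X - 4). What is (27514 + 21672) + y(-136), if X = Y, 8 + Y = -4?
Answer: 51362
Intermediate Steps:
Y = -12 (Y = -8 - 4 = -12)
X = -12
y(w) = -16*w (y(w) = w*(-12 - 4) = w*(-16) = -16*w)
(27514 + 21672) + y(-136) = (27514 + 21672) - 16*(-136) = 49186 + 2176 = 51362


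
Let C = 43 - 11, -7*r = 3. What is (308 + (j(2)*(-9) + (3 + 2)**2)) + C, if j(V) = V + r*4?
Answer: 2537/7 ≈ 362.43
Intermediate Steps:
r = -3/7 (r = -1/7*3 = -3/7 ≈ -0.42857)
j(V) = -12/7 + V (j(V) = V - 3/7*4 = V - 12/7 = -12/7 + V)
C = 32 (C = 43 - 1*11 = 43 - 11 = 32)
(308 + (j(2)*(-9) + (3 + 2)**2)) + C = (308 + ((-12/7 + 2)*(-9) + (3 + 2)**2)) + 32 = (308 + ((2/7)*(-9) + 5**2)) + 32 = (308 + (-18/7 + 25)) + 32 = (308 + 157/7) + 32 = 2313/7 + 32 = 2537/7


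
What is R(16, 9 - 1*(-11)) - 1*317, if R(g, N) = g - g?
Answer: -317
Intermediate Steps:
R(g, N) = 0
R(16, 9 - 1*(-11)) - 1*317 = 0 - 1*317 = 0 - 317 = -317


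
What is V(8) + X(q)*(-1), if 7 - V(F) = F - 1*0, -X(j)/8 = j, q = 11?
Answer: 87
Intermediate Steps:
X(j) = -8*j
V(F) = 7 - F (V(F) = 7 - (F - 1*0) = 7 - (F + 0) = 7 - F)
V(8) + X(q)*(-1) = (7 - 1*8) - 8*11*(-1) = (7 - 8) - 88*(-1) = -1 + 88 = 87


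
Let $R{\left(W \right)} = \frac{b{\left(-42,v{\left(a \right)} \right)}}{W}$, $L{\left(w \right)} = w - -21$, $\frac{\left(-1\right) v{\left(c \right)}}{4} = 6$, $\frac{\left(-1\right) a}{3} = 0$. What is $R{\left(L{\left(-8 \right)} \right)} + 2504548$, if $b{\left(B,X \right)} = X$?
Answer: $\frac{32559100}{13} \approx 2.5045 \cdot 10^{6}$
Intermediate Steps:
$a = 0$ ($a = \left(-3\right) 0 = 0$)
$v{\left(c \right)} = -24$ ($v{\left(c \right)} = \left(-4\right) 6 = -24$)
$L{\left(w \right)} = 21 + w$ ($L{\left(w \right)} = w + 21 = 21 + w$)
$R{\left(W \right)} = - \frac{24}{W}$
$R{\left(L{\left(-8 \right)} \right)} + 2504548 = - \frac{24}{21 - 8} + 2504548 = - \frac{24}{13} + 2504548 = \frac{32559100}{13}$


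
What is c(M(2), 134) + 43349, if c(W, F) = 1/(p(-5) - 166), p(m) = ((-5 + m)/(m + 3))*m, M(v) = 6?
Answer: 8279658/191 ≈ 43349.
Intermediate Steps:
p(m) = m*(-5 + m)/(3 + m) (p(m) = ((-5 + m)/(3 + m))*m = m*(-5 + m)/(3 + m))
c(W, F) = -1/191 (c(W, F) = 1/(-5*(-5 - 5)/(3 - 5) - 166) = 1/(-5*(-10)/(-2) - 166) = 1/(-5*(-½)*(-10) - 166) = 1/(-25 - 166) = 1/(-191) = -1/191)
c(M(2), 134) + 43349 = -1/191 + 43349 = 8279658/191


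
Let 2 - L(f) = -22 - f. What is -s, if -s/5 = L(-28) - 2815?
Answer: -14095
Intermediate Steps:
L(f) = 24 + f (L(f) = 2 - (-22 - f) = 2 + (22 + f) = 24 + f)
s = 14095 (s = -5*((24 - 28) - 2815) = -5*(-4 - 2815) = -5*(-2819) = 14095)
-s = -1*14095 = -14095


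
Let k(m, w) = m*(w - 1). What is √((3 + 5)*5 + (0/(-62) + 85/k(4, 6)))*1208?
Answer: 604*√177 ≈ 8035.7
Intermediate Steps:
k(m, w) = m*(-1 + w)
√((3 + 5)*5 + (0/(-62) + 85/k(4, 6)))*1208 = √((3 + 5)*5 + (0/(-62) + 85/((4*(-1 + 6)))))*1208 = √(8*5 + (0*(-1/62) + 85/((4*5))))*1208 = √(40 + (0 + 85/20))*1208 = √(40 + (0 + 85*(1/20)))*1208 = √(40 + (0 + 17/4))*1208 = √(40 + 17/4)*1208 = √(177/4)*1208 = (√177/2)*1208 = 604*√177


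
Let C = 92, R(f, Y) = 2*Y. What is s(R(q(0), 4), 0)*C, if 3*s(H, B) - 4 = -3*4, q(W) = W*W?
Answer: -736/3 ≈ -245.33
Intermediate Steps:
q(W) = W²
s(H, B) = -8/3 (s(H, B) = 4/3 + (-3*4)/3 = 4/3 + (⅓)*(-12) = 4/3 - 4 = -8/3)
s(R(q(0), 4), 0)*C = -8/3*92 = -736/3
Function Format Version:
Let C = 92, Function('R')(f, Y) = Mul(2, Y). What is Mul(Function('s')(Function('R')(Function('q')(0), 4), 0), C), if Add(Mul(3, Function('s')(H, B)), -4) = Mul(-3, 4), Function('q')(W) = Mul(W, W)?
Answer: Rational(-736, 3) ≈ -245.33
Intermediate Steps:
Function('q')(W) = Pow(W, 2)
Function('s')(H, B) = Rational(-8, 3) (Function('s')(H, B) = Add(Rational(4, 3), Mul(Rational(1, 3), Mul(-3, 4))) = Add(Rational(4, 3), Mul(Rational(1, 3), -12)) = Add(Rational(4, 3), -4) = Rational(-8, 3))
Mul(Function('s')(Function('R')(Function('q')(0), 4), 0), C) = Mul(Rational(-8, 3), 92) = Rational(-736, 3)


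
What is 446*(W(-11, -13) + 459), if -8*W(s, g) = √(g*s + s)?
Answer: 204714 - 223*√33/2 ≈ 2.0407e+5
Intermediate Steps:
W(s, g) = -√(s + g*s)/8 (W(s, g) = -√(g*s + s)/8 = -√(s + g*s)/8)
446*(W(-11, -13) + 459) = 446*(-2*√33/8 + 459) = 446*(-√33/4 + 459) = 446*(459 - √33/4) = 204714 - 223*√33/2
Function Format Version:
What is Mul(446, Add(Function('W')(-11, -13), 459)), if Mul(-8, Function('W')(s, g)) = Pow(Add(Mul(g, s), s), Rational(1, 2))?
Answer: Add(204714, Mul(Rational(-223, 2), Pow(33, Rational(1, 2)))) ≈ 2.0407e+5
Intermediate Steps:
Function('W')(s, g) = Mul(Rational(-1, 8), Pow(Add(s, Mul(g, s)), Rational(1, 2))) (Function('W')(s, g) = Mul(Rational(-1, 8), Pow(Add(Mul(g, s), s), Rational(1, 2))) = Mul(Rational(-1, 8), Pow(Add(s, Mul(g, s)), Rational(1, 2))))
Mul(446, Add(Function('W')(-11, -13), 459)) = Mul(446, Add(Mul(Rational(-1, 8), Pow(Mul(-11, Add(1, -13)), Rational(1, 2))), 459)) = Mul(446, Add(Mul(Rational(-1, 8), Pow(Mul(-11, -12), Rational(1, 2))), 459)) = Mul(446, Add(Mul(Rational(-1, 8), Pow(132, Rational(1, 2))), 459)) = Mul(446, Add(Mul(Rational(-1, 8), Mul(2, Pow(33, Rational(1, 2)))), 459)) = Mul(446, Add(Mul(Rational(-1, 4), Pow(33, Rational(1, 2))), 459)) = Mul(446, Add(459, Mul(Rational(-1, 4), Pow(33, Rational(1, 2))))) = Add(204714, Mul(Rational(-223, 2), Pow(33, Rational(1, 2))))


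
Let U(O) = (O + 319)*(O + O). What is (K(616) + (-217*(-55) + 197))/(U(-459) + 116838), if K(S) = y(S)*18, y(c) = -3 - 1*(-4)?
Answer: 675/13631 ≈ 0.049519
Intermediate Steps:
y(c) = 1 (y(c) = -3 + 4 = 1)
U(O) = 2*O*(319 + O) (U(O) = (319 + O)*(2*O) = 2*O*(319 + O))
K(S) = 18 (K(S) = 1*18 = 18)
(K(616) + (-217*(-55) + 197))/(U(-459) + 116838) = (18 + (-217*(-55) + 197))/(2*(-459)*(319 - 459) + 116838) = (18 + (11935 + 197))/(2*(-459)*(-140) + 116838) = (18 + 12132)/(128520 + 116838) = 12150/245358 = 12150*(1/245358) = 675/13631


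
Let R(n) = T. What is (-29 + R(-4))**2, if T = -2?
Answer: 961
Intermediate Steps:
R(n) = -2
(-29 + R(-4))**2 = (-29 - 2)**2 = (-31)**2 = 961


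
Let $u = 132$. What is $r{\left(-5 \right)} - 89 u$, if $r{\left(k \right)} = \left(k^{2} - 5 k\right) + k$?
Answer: $-11703$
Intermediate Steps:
$r{\left(k \right)} = k^{2} - 4 k$
$r{\left(-5 \right)} - 89 u = - 5 \left(-4 - 5\right) - 11748 = \left(-5\right) \left(-9\right) - 11748 = 45 - 11748 = -11703$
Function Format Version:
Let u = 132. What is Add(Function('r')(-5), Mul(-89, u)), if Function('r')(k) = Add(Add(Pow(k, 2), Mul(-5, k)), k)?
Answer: -11703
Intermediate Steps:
Function('r')(k) = Add(Pow(k, 2), Mul(-4, k))
Add(Function('r')(-5), Mul(-89, u)) = Add(Mul(-5, Add(-4, -5)), Mul(-89, 132)) = Add(Mul(-5, -9), -11748) = Add(45, -11748) = -11703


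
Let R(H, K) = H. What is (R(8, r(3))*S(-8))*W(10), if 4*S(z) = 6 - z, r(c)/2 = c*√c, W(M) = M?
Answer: 280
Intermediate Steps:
r(c) = 2*c^(3/2) (r(c) = 2*(c*√c) = 2*c^(3/2))
S(z) = 3/2 - z/4 (S(z) = (6 - z)/4 = 3/2 - z/4)
(R(8, r(3))*S(-8))*W(10) = (8*(3/2 - ¼*(-8)))*10 = (8*(3/2 + 2))*10 = (8*(7/2))*10 = 28*10 = 280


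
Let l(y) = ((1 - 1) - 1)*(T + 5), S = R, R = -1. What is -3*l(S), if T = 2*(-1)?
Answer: 9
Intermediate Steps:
T = -2
S = -1
l(y) = -3 (l(y) = ((1 - 1) - 1)*(-2 + 5) = (0 - 1)*3 = -1*3 = -3)
-3*l(S) = -3*(-3) = 9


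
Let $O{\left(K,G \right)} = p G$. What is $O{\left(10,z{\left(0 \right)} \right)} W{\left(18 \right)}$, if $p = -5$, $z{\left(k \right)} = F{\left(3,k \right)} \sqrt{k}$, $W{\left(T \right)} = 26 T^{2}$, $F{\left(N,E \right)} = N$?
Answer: $0$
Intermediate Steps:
$z{\left(k \right)} = 3 \sqrt{k}$
$O{\left(K,G \right)} = - 5 G$
$O{\left(10,z{\left(0 \right)} \right)} W{\left(18 \right)} = - 5 \cdot 3 \sqrt{0} \cdot 26 \cdot 18^{2} = - 5 \cdot 3 \cdot 0 \cdot 26 \cdot 324 = \left(-5\right) 0 \cdot 8424 = 0 \cdot 8424 = 0$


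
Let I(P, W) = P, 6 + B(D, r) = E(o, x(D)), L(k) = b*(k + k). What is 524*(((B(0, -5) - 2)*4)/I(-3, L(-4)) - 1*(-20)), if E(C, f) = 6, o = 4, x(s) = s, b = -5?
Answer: 35632/3 ≈ 11877.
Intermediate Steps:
L(k) = -10*k (L(k) = -5*(k + k) = -10*k)
B(D, r) = 0 (B(D, r) = -6 + 6 = 0)
524*(((B(0, -5) - 2)*4)/I(-3, L(-4)) - 1*(-20)) = 524*(((0 - 2)*4)/(-3) - 1*(-20)) = 524*(-2*4*(-⅓) + 20) = 524*(-8*(-⅓) + 20) = 524*(8/3 + 20) = 524*(68/3) = 35632/3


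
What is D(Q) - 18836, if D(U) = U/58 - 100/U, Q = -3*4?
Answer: -1638025/87 ≈ -18828.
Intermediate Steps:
Q = -12
D(U) = -100/U + U/58 (D(U) = U*(1/58) - 100/U = U/58 - 100/U = -100/U + U/58)
D(Q) - 18836 = (-100/(-12) + (1/58)*(-12)) - 18836 = (-100*(-1/12) - 6/29) - 18836 = (25/3 - 6/29) - 18836 = 707/87 - 18836 = -1638025/87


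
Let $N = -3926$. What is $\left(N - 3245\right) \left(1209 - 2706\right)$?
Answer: $10734987$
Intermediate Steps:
$\left(N - 3245\right) \left(1209 - 2706\right) = \left(-3926 - 3245\right) \left(1209 - 2706\right) = \left(-7171\right) \left(-1497\right) = 10734987$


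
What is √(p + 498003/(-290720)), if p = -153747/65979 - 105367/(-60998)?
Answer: I*√611559857726199038580829710/16250388122920 ≈ 1.5218*I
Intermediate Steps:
p = -269583357/447176338 (p = -153747*1/65979 - 105367*(-1/60998) = -17083/7331 + 105367/60998 = -269583357/447176338 ≈ -0.60286)
√(p + 498003/(-290720)) = √(-269583357/447176338 + 498003/(-290720)) = √(-269583357/447176338 + 498003*(-1/290720)) = √(-269583357/447176338 - 498003/290720) = √(-150534215700027/65001552491680) = I*√611559857726199038580829710/16250388122920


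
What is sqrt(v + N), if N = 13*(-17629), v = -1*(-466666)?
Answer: sqrt(237489) ≈ 487.33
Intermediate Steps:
v = 466666
N = -229177
sqrt(v + N) = sqrt(466666 - 229177) = sqrt(237489)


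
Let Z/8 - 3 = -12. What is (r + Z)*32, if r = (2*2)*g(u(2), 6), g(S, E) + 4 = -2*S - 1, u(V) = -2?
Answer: -2432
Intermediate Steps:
Z = -72 (Z = 24 + 8*(-12) = 24 - 96 = -72)
g(S, E) = -5 - 2*S (g(S, E) = -4 + (-2*S - 1) = -4 + (-1 - 2*S) = -5 - 2*S)
r = -4 (r = (2*2)*(-5 - 2*(-2)) = 4*(-5 + 4) = 4*(-1) = -4)
(r + Z)*32 = (-4 - 72)*32 = -76*32 = -2432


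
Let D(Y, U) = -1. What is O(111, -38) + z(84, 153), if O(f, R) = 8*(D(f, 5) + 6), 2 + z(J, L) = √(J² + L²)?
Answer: 38 + 3*√3385 ≈ 212.54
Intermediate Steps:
z(J, L) = -2 + √(J² + L²)
O(f, R) = 40 (O(f, R) = 8*(-1 + 6) = 8*5 = 40)
O(111, -38) + z(84, 153) = 40 + (-2 + √(84² + 153²)) = 40 + (-2 + √(7056 + 23409)) = 40 + (-2 + √30465) = 40 + (-2 + 3*√3385) = 38 + 3*√3385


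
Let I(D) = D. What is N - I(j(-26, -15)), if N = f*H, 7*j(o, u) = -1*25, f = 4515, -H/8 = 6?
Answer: -1517015/7 ≈ -2.1672e+5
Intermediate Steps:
H = -48 (H = -8*6 = -48)
j(o, u) = -25/7 (j(o, u) = (-1*25)/7 = (⅐)*(-25) = -25/7)
N = -216720 (N = 4515*(-48) = -216720)
N - I(j(-26, -15)) = -216720 - 1*(-25/7) = -216720 + 25/7 = -1517015/7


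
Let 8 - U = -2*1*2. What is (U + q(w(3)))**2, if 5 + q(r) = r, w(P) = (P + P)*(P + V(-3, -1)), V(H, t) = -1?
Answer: 361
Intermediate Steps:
U = 12 (U = 8 - (-2*1)*2 = 8 - (-2)*2 = 8 - 1*(-4) = 8 + 4 = 12)
w(P) = 2*P*(-1 + P) (w(P) = (P + P)*(P - 1) = (2*P)*(-1 + P) = 2*P*(-1 + P))
q(r) = -5 + r
(U + q(w(3)))**2 = (12 + (-5 + 2*3*(-1 + 3)))**2 = (12 + (-5 + 2*3*2))**2 = (12 + (-5 + 12))**2 = (12 + 7)**2 = 19**2 = 361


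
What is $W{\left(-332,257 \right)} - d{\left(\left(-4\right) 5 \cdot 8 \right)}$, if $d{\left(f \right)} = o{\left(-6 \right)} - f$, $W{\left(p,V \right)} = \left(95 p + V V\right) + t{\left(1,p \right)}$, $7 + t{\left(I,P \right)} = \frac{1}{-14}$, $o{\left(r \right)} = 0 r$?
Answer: $\frac{480787}{14} \approx 34342.0$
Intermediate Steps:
$o{\left(r \right)} = 0$
$t{\left(I,P \right)} = - \frac{99}{14}$ ($t{\left(I,P \right)} = -7 + \frac{1}{-14} = -7 - \frac{1}{14} = - \frac{99}{14}$)
$W{\left(p,V \right)} = - \frac{99}{14} + V^{2} + 95 p$ ($W{\left(p,V \right)} = \left(95 p + V V\right) - \frac{99}{14} = \left(95 p + V^{2}\right) - \frac{99}{14} = \left(V^{2} + 95 p\right) - \frac{99}{14} = - \frac{99}{14} + V^{2} + 95 p$)
$d{\left(f \right)} = - f$ ($d{\left(f \right)} = 0 - f = - f$)
$W{\left(-332,257 \right)} - d{\left(\left(-4\right) 5 \cdot 8 \right)} = \left(- \frac{99}{14} + 257^{2} + 95 \left(-332\right)\right) - - \left(-4\right) 5 \cdot 8 = \left(- \frac{99}{14} + 66049 - 31540\right) - - \left(-20\right) 8 = \frac{483027}{14} - \left(-1\right) \left(-160\right) = \frac{483027}{14} - 160 = \frac{480787}{14}$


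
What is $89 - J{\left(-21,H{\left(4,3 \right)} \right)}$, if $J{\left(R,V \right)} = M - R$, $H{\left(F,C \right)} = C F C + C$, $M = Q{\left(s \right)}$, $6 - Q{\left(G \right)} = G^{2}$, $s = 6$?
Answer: $98$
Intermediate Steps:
$Q{\left(G \right)} = 6 - G^{2}$
$M = -30$ ($M = 6 - 6^{2} = 6 - 36 = -30$)
$H{\left(F,C \right)} = C + F C^{2}$ ($H{\left(F,C \right)} = F C^{2} + C = C + F C^{2}$)
$J{\left(R,V \right)} = -30 - R$
$89 - J{\left(-21,H{\left(4,3 \right)} \right)} = 89 - \left(-30 - -21\right) = 89 - \left(-30 + 21\right) = 89 - -9 = 89 + 9 = 98$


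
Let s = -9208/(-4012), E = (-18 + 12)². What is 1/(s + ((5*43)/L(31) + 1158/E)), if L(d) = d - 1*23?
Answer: 24072/1476499 ≈ 0.016303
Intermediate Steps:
L(d) = -23 + d (L(d) = d - 23 = -23 + d)
E = 36 (E = (-6)² = 36)
s = 2302/1003 (s = -9208*(-1/4012) = 2302/1003 ≈ 2.2951)
1/(s + ((5*43)/L(31) + 1158/E)) = 1/(2302/1003 + ((5*43)/(-23 + 31) + 1158/36)) = 1/(2302/1003 + (215/8 + 1158*(1/36))) = 1/(2302/1003 + (215*(⅛) + 193/6)) = 1/(2302/1003 + (215/8 + 193/6)) = 1/(2302/1003 + 1417/24) = 1/(1476499/24072) = 24072/1476499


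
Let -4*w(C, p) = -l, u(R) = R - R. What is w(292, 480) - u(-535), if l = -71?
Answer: -71/4 ≈ -17.750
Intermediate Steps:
u(R) = 0
w(C, p) = -71/4 (w(C, p) = -(-1)*(-71)/4 = -1/4*71 = -71/4)
w(292, 480) - u(-535) = -71/4 - 1*0 = -71/4 + 0 = -71/4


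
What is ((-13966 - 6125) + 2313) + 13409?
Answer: -4369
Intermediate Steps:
((-13966 - 6125) + 2313) + 13409 = (-20091 + 2313) + 13409 = -17778 + 13409 = -4369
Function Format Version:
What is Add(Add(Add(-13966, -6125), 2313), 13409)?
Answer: -4369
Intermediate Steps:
Add(Add(Add(-13966, -6125), 2313), 13409) = Add(Add(-20091, 2313), 13409) = Add(-17778, 13409) = -4369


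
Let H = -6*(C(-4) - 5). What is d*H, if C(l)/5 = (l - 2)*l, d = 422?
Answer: -291180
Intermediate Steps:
C(l) = 5*l*(-2 + l) (C(l) = 5*((l - 2)*l) = 5*((-2 + l)*l) = 5*(l*(-2 + l)) = 5*l*(-2 + l))
H = -690 (H = -6*(5*(-4)*(-2 - 4) - 5) = -6*(5*(-4)*(-6) - 5) = -6*(120 - 5) = -6*115 = -690)
d*H = 422*(-690) = -291180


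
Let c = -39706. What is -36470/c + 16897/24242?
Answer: 777509011/481276426 ≈ 1.6155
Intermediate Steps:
-36470/c + 16897/24242 = -36470/(-39706) + 16897/24242 = -36470*(-1/39706) + 16897*(1/24242) = 18235/19853 + 16897/24242 = 777509011/481276426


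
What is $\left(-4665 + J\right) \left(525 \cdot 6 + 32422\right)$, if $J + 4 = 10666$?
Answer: $213325284$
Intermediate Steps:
$J = 10662$ ($J = -4 + 10666 = 10662$)
$\left(-4665 + J\right) \left(525 \cdot 6 + 32422\right) = \left(-4665 + 10662\right) \left(525 \cdot 6 + 32422\right) = 5997 \left(3150 + 32422\right) = 5997 \cdot 35572 = 213325284$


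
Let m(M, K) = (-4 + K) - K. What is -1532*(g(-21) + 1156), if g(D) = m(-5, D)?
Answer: -1764864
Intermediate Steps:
m(M, K) = -4
g(D) = -4
-1532*(g(-21) + 1156) = -1532*(-4 + 1156) = -1532*1152 = -1764864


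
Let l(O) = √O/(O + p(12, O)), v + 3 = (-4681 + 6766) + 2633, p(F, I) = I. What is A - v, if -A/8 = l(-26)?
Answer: -4715 + 2*I*√26/13 ≈ -4715.0 + 0.78446*I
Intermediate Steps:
v = 4715 (v = -3 + ((-4681 + 6766) + 2633) = -3 + (2085 + 2633) = -3 + 4718 = 4715)
l(O) = 1/(2*√O) (l(O) = √O/(O + O) = √O/((2*O)) = (1/(2*O))*√O = 1/(2*√O))
A = 2*I*√26/13 (A = -4/√(-26) = -4*(-I*√26/26) = -(-2)*I*√26/13 = 2*I*√26/13 ≈ 0.78446*I)
A - v = 2*I*√26/13 - 1*4715 = 2*I*√26/13 - 4715 = -4715 + 2*I*√26/13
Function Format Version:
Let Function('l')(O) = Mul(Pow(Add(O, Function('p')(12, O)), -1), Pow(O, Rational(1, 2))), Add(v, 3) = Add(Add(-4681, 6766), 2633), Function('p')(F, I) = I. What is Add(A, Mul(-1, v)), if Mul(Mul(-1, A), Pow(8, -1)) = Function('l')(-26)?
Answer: Add(-4715, Mul(Rational(2, 13), I, Pow(26, Rational(1, 2)))) ≈ Add(-4715.0, Mul(0.78446, I))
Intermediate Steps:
v = 4715 (v = Add(-3, Add(Add(-4681, 6766), 2633)) = Add(-3, Add(2085, 2633)) = Add(-3, 4718) = 4715)
Function('l')(O) = Mul(Rational(1, 2), Pow(O, Rational(-1, 2))) (Function('l')(O) = Mul(Pow(Add(O, O), -1), Pow(O, Rational(1, 2))) = Mul(Pow(Mul(2, O), -1), Pow(O, Rational(1, 2))) = Mul(Mul(Rational(1, 2), Pow(O, -1)), Pow(O, Rational(1, 2))) = Mul(Rational(1, 2), Pow(O, Rational(-1, 2))))
A = Mul(Rational(2, 13), I, Pow(26, Rational(1, 2))) (A = Mul(-8, Mul(Rational(1, 2), Pow(-26, Rational(-1, 2)))) = Mul(-8, Mul(Rational(1, 2), Mul(Rational(-1, 26), I, Pow(26, Rational(1, 2))))) = Mul(-8, Mul(Rational(-1, 52), I, Pow(26, Rational(1, 2)))) = Mul(Rational(2, 13), I, Pow(26, Rational(1, 2))) ≈ Mul(0.78446, I))
Add(A, Mul(-1, v)) = Add(Mul(Rational(2, 13), I, Pow(26, Rational(1, 2))), Mul(-1, 4715)) = Add(Mul(Rational(2, 13), I, Pow(26, Rational(1, 2))), -4715) = Add(-4715, Mul(Rational(2, 13), I, Pow(26, Rational(1, 2))))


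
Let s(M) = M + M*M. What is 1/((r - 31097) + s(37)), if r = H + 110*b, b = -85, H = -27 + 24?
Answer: -1/39044 ≈ -2.5612e-5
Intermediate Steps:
s(M) = M + M²
H = -3
r = -9353 (r = -3 + 110*(-85) = -3 - 9350 = -9353)
1/((r - 31097) + s(37)) = 1/((-9353 - 31097) + 37*(1 + 37)) = 1/(-40450 + 37*38) = 1/(-40450 + 1406) = 1/(-39044) = -1/39044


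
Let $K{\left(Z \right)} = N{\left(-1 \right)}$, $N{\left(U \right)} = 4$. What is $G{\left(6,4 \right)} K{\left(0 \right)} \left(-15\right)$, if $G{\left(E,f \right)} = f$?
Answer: $-240$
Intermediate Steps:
$K{\left(Z \right)} = 4$
$G{\left(6,4 \right)} K{\left(0 \right)} \left(-15\right) = 4 \cdot 4 \left(-15\right) = 16 \left(-15\right) = -240$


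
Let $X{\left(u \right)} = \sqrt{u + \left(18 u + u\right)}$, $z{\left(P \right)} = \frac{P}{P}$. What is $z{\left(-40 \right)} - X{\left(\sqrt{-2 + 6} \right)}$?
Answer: $1 - 2 \sqrt{10} \approx -5.3246$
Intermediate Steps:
$z{\left(P \right)} = 1$
$X{\left(u \right)} = 2 \sqrt{5} \sqrt{u}$ ($X{\left(u \right)} = \sqrt{u + 19 u} = \sqrt{20 u} = 2 \sqrt{5} \sqrt{u}$)
$z{\left(-40 \right)} - X{\left(\sqrt{-2 + 6} \right)} = 1 - 2 \sqrt{5} \sqrt{\sqrt{-2 + 6}} = 1 - 2 \sqrt{5} \sqrt{\sqrt{4}} = 1 - 2 \sqrt{5} \sqrt{2} = 1 - 2 \sqrt{10}$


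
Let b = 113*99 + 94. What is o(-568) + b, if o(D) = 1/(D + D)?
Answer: 12815215/1136 ≈ 11281.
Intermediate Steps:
o(D) = 1/(2*D)
b = 11281 (b = 11187 + 94 = 11281)
o(-568) + b = (½)/(-568) + 11281 = (½)*(-1/568) + 11281 = -1/1136 + 11281 = 12815215/1136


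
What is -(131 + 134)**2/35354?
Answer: -70225/35354 ≈ -1.9863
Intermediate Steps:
-(131 + 134)**2/35354 = -265**2/35354 = -70225/35354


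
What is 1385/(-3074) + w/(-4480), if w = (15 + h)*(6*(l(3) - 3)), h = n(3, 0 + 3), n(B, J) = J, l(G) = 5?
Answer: -429299/860720 ≈ -0.49877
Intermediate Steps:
h = 3 (h = 0 + 3 = 3)
w = 216 (w = (15 + 3)*(6*(5 - 3)) = 18*(6*2) = 18*12 = 216)
1385/(-3074) + w/(-4480) = 1385/(-3074) + 216/(-4480) = 1385*(-1/3074) + 216*(-1/4480) = -1385/3074 - 27/560 = -429299/860720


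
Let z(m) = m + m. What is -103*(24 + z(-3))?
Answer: -1854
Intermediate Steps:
z(m) = 2*m
-103*(24 + z(-3)) = -103*(24 + 2*(-3)) = -103*(24 - 6) = -103*18 = -1854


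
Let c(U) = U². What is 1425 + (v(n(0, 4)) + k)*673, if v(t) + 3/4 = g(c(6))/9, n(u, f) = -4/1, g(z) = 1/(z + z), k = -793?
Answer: -345233477/648 ≈ -5.3277e+5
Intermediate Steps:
g(z) = 1/(2*z)
n(u, f) = -4 (n(u, f) = -4*1 = -4)
v(t) = -485/648 (v(t) = -¾ + (1/(2*(6²)))/9 = -¾ + ((½)/36)*(⅑) = -¾ + ((½)*(1/36))*(⅑) = -¾ + (1/72)*(⅑) = -¾ + 1/648 = -485/648)
1425 + (v(n(0, 4)) + k)*673 = 1425 + (-485/648 - 793)*673 = 1425 - 514349/648*673 = 1425 - 346156877/648 = -345233477/648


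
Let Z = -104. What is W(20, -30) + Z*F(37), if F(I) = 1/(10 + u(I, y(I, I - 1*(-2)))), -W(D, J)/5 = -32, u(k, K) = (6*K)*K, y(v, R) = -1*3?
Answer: 1267/8 ≈ 158.38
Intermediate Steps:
y(v, R) = -3
u(k, K) = 6*K**2
W(D, J) = 160 (W(D, J) = -5*(-32) = 160)
F(I) = 1/64 (F(I) = 1/(10 + 6*(-3)**2) = 1/(10 + 6*9) = 1/(10 + 54) = 1/64)
W(20, -30) + Z*F(37) = 160 - 104*1/64 = 160 - 13/8 = 1267/8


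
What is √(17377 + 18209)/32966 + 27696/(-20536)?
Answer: -3462/2567 + 3*√3954/32966 ≈ -1.3429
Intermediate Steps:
√(17377 + 18209)/32966 + 27696/(-20536) = √35586*(1/32966) + 27696*(-1/20536) = (3*√3954)*(1/32966) - 3462/2567 = 3*√3954/32966 - 3462/2567 = -3462/2567 + 3*√3954/32966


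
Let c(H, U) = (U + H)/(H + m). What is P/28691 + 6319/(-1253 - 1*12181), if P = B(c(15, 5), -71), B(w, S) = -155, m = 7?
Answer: -183380699/385434894 ≈ -0.47578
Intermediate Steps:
c(H, U) = (H + U)/(7 + H) (c(H, U) = (U + H)/(H + 7) = (H + U)/(7 + H))
P = -155
P/28691 + 6319/(-1253 - 1*12181) = -155/28691 + 6319/(-1253 - 1*12181) = -155*1/28691 + 6319/(-1253 - 12181) = -155/28691 + 6319/(-13434) = -155/28691 + 6319*(-1/13434) = -155/28691 - 6319/13434 = -183380699/385434894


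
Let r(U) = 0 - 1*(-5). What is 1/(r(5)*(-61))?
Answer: -1/305 ≈ -0.0032787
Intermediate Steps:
r(U) = 5 (r(U) = 0 + 5 = 5)
1/(r(5)*(-61)) = 1/(5*(-61)) = 1/(-305) = -1/305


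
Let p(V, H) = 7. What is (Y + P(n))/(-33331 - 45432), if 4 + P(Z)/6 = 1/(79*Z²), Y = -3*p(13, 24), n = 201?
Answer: 47875183/83795404359 ≈ 0.00057133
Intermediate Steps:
Y = -21 (Y = -3*7 = -21)
P(Z) = -24 + 6/(79*Z²) (P(Z) = -24 + 6/((79*Z²)) = -24 + 6*(1/(79*Z²)) = -24 + 6/(79*Z²))
(Y + P(n))/(-33331 - 45432) = (-21 + (-24 + (6/79)/201²))/(-33331 - 45432) = (-21 + (-24 + (6/79)*(1/40401)))/(-78763) = (-21 + (-24 + 2/1063893))*(-1/78763) = (-21 - 25533430/1063893)*(-1/78763) = -47875183/1063893*(-1/78763) = 47875183/83795404359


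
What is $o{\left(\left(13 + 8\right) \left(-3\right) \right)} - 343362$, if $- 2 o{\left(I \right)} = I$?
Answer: $- \frac{686661}{2} \approx -3.4333 \cdot 10^{5}$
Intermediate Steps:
$o{\left(I \right)} = - \frac{I}{2}$
$o{\left(\left(13 + 8\right) \left(-3\right) \right)} - 343362 = - \frac{\left(13 + 8\right) \left(-3\right)}{2} - 343362 = - \frac{21 \left(-3\right)}{2} - 343362 = \left(- \frac{1}{2}\right) \left(-63\right) - 343362 = \frac{63}{2} - 343362 = - \frac{686661}{2}$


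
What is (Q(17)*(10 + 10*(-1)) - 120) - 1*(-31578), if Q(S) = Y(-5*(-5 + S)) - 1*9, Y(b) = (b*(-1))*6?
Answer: 31458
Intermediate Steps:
Y(b) = -6*b (Y(b) = -b*6 = -6*b)
Q(S) = -159 + 30*S (Q(S) = -(-30)*(-5 + S) - 1*9 = -6*(25 - 5*S) - 9 = (-150 + 30*S) - 9 = -159 + 30*S)
(Q(17)*(10 + 10*(-1)) - 120) - 1*(-31578) = ((-159 + 30*17)*(10 + 10*(-1)) - 120) - 1*(-31578) = ((-159 + 510)*(10 - 10) - 120) + 31578 = (351*0 - 120) + 31578 = (0 - 120) + 31578 = -120 + 31578 = 31458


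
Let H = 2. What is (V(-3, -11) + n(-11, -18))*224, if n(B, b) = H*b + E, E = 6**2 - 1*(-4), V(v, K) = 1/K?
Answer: 9632/11 ≈ 875.64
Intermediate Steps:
E = 40 (E = 36 + 4 = 40)
n(B, b) = 40 + 2*b (n(B, b) = 2*b + 40 = 40 + 2*b)
(V(-3, -11) + n(-11, -18))*224 = (1/(-11) + (40 + 2*(-18)))*224 = (-1/11 + (40 - 36))*224 = (-1/11 + 4)*224 = (43/11)*224 = 9632/11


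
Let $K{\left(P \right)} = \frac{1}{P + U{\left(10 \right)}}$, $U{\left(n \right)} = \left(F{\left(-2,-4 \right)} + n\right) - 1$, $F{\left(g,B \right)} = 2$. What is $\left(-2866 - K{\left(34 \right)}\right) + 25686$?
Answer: $\frac{1026899}{45} \approx 22820.0$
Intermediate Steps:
$U{\left(n \right)} = 1 + n$ ($U{\left(n \right)} = \left(2 + n\right) - 1 = 1 + n$)
$K{\left(P \right)} = \frac{1}{11 + P}$ ($K{\left(P \right)} = \frac{1}{P + \left(1 + 10\right)} = \frac{1}{P + 11} = \frac{1}{11 + P}$)
$\left(-2866 - K{\left(34 \right)}\right) + 25686 = \left(-2866 - \frac{1}{11 + 34}\right) + 25686 = \left(-2866 - \frac{1}{45}\right) + 25686 = - \frac{128971}{45} + 25686 = \frac{1026899}{45}$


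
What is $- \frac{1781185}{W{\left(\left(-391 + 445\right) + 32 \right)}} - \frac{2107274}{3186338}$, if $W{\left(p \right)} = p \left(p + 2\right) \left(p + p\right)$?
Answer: $- \frac{4209243793617}{2073821714624} \approx -2.0297$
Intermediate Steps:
$W{\left(p \right)} = 2 p^{2} \left(2 + p\right)$ ($W{\left(p \right)} = p \left(2 + p\right) 2 p = p 2 p \left(2 + p\right) = 2 p^{2} \left(2 + p\right)$)
$- \frac{1781185}{W{\left(\left(-391 + 445\right) + 32 \right)}} - \frac{2107274}{3186338} = - \frac{1781185}{2 \left(\left(-391 + 445\right) + 32\right)^{2} \left(2 + \left(\left(-391 + 445\right) + 32\right)\right)} - \frac{2107274}{3186338} = - \frac{1781185}{2 \left(54 + 32\right)^{2} \left(2 + \left(54 + 32\right)\right)} - \frac{1053637}{1593169} = - \frac{1781185}{2 \cdot 86^{2} \left(2 + 86\right)} - \frac{1053637}{1593169} = - \frac{1781185}{2 \cdot 7396 \cdot 88} - \frac{1053637}{1593169} = - \frac{1781185}{1301696} - \frac{1053637}{1593169} = - \frac{4209243793617}{2073821714624}$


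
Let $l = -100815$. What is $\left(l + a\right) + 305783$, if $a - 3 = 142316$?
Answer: $347287$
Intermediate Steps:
$a = 142319$ ($a = 3 + 142316 = 142319$)
$\left(l + a\right) + 305783 = \left(-100815 + 142319\right) + 305783 = 41504 + 305783 = 347287$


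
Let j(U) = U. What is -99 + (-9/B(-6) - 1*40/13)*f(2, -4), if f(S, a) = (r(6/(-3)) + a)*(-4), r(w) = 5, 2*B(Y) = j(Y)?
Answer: -1283/13 ≈ -98.692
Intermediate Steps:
B(Y) = Y/2
f(S, a) = -20 - 4*a (f(S, a) = (5 + a)*(-4) = -20 - 4*a)
-99 + (-9/B(-6) - 1*40/13)*f(2, -4) = -99 + (-9/((1/2)*(-6)) - 1*40/13)*(-20 - 4*(-4)) = -99 + (-9/(-3) - 40*1/13)*(-20 + 16) = -99 + (-9*(-1/3) - 40/13)*(-4) = -99 + (3 - 40/13)*(-4) = -99 - 1/13*(-4) = -99 + 4/13 = -1283/13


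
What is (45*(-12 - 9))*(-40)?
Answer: 37800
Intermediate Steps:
(45*(-12 - 9))*(-40) = (45*(-21))*(-40) = -945*(-40) = 37800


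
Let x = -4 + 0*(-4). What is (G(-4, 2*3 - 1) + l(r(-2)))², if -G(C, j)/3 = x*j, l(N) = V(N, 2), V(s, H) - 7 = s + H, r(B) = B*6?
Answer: 3249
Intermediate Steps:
r(B) = 6*B
x = -4 (x = -4 + 0 = -4)
V(s, H) = 7 + H + s (V(s, H) = 7 + (s + H) = 7 + (H + s) = 7 + H + s)
l(N) = 9 + N (l(N) = 7 + 2 + N = 9 + N)
G(C, j) = 12*j (G(C, j) = -(-12)*j = 12*j)
(G(-4, 2*3 - 1) + l(r(-2)))² = (12*(2*3 - 1) + (9 + 6*(-2)))² = (12*(6 - 1) + (9 - 12))² = (12*5 - 3)² = (60 - 3)² = 57² = 3249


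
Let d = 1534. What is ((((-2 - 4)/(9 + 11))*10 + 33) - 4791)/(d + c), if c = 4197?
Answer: -4761/5731 ≈ -0.83074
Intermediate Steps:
((((-2 - 4)/(9 + 11))*10 + 33) - 4791)/(d + c) = ((((-2 - 4)/(9 + 11))*10 + 33) - 4791)/(1534 + 4197) = ((-6/20*10 + 33) - 4791)/5731 = ((-6*1/20*10 + 33) - 4791)*(1/5731) = ((-3/10*10 + 33) - 4791)*(1/5731) = ((-3 + 33) - 4791)*(1/5731) = (30 - 4791)*(1/5731) = -4761*1/5731 = -4761/5731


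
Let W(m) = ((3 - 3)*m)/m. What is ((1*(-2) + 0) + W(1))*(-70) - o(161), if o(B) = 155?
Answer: -15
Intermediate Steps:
W(m) = 0 (W(m) = (0*m)/m = 0/m = 0)
((1*(-2) + 0) + W(1))*(-70) - o(161) = ((1*(-2) + 0) + 0)*(-70) - 1*155 = ((-2 + 0) + 0)*(-70) - 155 = (-2 + 0)*(-70) - 155 = -2*(-70) - 155 = 140 - 155 = -15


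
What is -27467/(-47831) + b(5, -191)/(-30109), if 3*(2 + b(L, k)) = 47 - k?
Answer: 2469914917/4320430737 ≈ 0.57168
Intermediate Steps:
b(L, k) = 41/3 - k/3 (b(L, k) = -2 + (47 - k)/3 = -2 + (47/3 - k/3) = 41/3 - k/3)
-27467/(-47831) + b(5, -191)/(-30109) = -27467/(-47831) + (41/3 - 1/3*(-191))/(-30109) = -27467*(-1/47831) + (41/3 + 191/3)*(-1/30109) = 27467/47831 + (232/3)*(-1/30109) = 27467/47831 - 232/90327 = 2469914917/4320430737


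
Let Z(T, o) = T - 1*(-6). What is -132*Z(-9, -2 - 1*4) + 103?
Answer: 499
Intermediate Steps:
Z(T, o) = 6 + T (Z(T, o) = T + 6 = 6 + T)
-132*Z(-9, -2 - 1*4) + 103 = -132*(6 - 9) + 103 = -132*(-3) + 103 = 396 + 103 = 499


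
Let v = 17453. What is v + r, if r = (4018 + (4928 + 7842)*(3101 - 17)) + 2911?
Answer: 39407062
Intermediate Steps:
r = 39389609 (r = (4018 + 12770*3084) + 2911 = (4018 + 39382680) + 2911 = 39386698 + 2911 = 39389609)
v + r = 17453 + 39389609 = 39407062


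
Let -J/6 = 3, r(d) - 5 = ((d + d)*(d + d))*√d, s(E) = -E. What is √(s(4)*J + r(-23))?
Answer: √(77 + 2116*I*√23) ≈ 71.503 + 70.962*I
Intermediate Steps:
r(d) = 5 + 4*d^(5/2) (r(d) = 5 + ((d + d)*(d + d))*√d = 5 + ((2*d)*(2*d))*√d = 5 + (4*d²)*√d = 5 + 4*d^(5/2))
J = -18 (J = -6*3 = -18)
√(s(4)*J + r(-23)) = √(-1*4*(-18) + (5 + 4*(-23)^(5/2))) = √(-4*(-18) + (5 + 4*(529*I*√23))) = √(72 + (5 + 2116*I*√23)) = √(77 + 2116*I*√23)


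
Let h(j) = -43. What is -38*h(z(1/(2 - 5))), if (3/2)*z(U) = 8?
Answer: 1634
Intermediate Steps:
z(U) = 16/3 (z(U) = (2/3)*8 = 16/3)
-38*h(z(1/(2 - 5))) = -38*(-43) = 1634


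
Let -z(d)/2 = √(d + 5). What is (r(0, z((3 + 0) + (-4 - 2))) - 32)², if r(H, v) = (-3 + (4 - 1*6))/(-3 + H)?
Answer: 8281/9 ≈ 920.11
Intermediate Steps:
z(d) = -2*√(5 + d) (z(d) = -2*√(d + 5) = -2*√(5 + d))
r(H, v) = -5/(-3 + H) (r(H, v) = (-3 + (4 - 6))/(-3 + H) = (-3 - 2)/(-3 + H) = -5/(-3 + H))
(r(0, z((3 + 0) + (-4 - 2))) - 32)² = (-5/(-3 + 0) - 32)² = (-5/(-3) - 32)² = (-5*(-⅓) - 32)² = (5/3 - 32)² = (-91/3)² = 8281/9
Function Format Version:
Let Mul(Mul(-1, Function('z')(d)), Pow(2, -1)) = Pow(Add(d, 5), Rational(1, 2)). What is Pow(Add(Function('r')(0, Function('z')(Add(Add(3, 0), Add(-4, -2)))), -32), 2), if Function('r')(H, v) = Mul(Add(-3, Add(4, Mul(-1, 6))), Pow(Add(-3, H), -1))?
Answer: Rational(8281, 9) ≈ 920.11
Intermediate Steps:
Function('z')(d) = Mul(-2, Pow(Add(5, d), Rational(1, 2))) (Function('z')(d) = Mul(-2, Pow(Add(d, 5), Rational(1, 2))) = Mul(-2, Pow(Add(5, d), Rational(1, 2))))
Function('r')(H, v) = Mul(-5, Pow(Add(-3, H), -1)) (Function('r')(H, v) = Mul(Add(-3, Add(4, -6)), Pow(Add(-3, H), -1)) = Mul(Add(-3, -2), Pow(Add(-3, H), -1)) = Mul(-5, Pow(Add(-3, H), -1)))
Pow(Add(Function('r')(0, Function('z')(Add(Add(3, 0), Add(-4, -2)))), -32), 2) = Pow(Add(Mul(-5, Pow(Add(-3, 0), -1)), -32), 2) = Pow(Add(Mul(-5, Pow(-3, -1)), -32), 2) = Pow(Add(Mul(-5, Rational(-1, 3)), -32), 2) = Pow(Add(Rational(5, 3), -32), 2) = Pow(Rational(-91, 3), 2) = Rational(8281, 9)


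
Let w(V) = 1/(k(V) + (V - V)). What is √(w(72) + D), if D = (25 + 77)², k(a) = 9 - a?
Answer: √4588157/21 ≈ 102.00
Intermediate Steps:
w(V) = 1/(9 - V) (w(V) = 1/((9 - V) + (V - V)) = 1/((9 - V) + 0) = 1/(9 - V))
D = 10404 (D = 102² = 10404)
√(w(72) + D) = √(-1/(-9 + 72) + 10404) = √(-1/63 + 10404) = √(655451/63) = √4588157/21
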